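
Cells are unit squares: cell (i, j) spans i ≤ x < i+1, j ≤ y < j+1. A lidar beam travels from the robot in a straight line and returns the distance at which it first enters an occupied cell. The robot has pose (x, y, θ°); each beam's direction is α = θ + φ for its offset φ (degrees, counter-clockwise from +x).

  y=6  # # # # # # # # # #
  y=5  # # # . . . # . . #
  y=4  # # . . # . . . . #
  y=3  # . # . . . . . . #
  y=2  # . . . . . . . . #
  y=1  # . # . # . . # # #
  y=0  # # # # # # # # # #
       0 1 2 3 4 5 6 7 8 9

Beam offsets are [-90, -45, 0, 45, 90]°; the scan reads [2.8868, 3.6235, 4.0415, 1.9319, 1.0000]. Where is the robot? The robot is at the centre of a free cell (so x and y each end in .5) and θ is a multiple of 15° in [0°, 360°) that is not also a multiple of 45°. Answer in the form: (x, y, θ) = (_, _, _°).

(x, y, θ) = (5.5, 3.5, 30°)

The pose lattice has 30·16 = 480 candidates. Test each by forward raycasting.
  (8.5, 4.5, 165°): beam 1 = 1.5529 ≠ 2.8868 ✗
  (2.5, 2.5, 60°): beam 1 = 1.7321 ≠ 2.8868 ✗
  (7.5, 3.5, 210°): beam 1 = 1.7321 ≠ 2.8868 ✗
  (7.5, 2.5, 75°): beam 1 = 1.5529 ≠ 2.8868 ✗
  …
  (5.5, 3.5, 30°): r_1=2.8868, r_2=3.6235, r_3=4.0415, r_4=1.9319, r_5=1.0000 — all match ✓
Only this pose fits every beam.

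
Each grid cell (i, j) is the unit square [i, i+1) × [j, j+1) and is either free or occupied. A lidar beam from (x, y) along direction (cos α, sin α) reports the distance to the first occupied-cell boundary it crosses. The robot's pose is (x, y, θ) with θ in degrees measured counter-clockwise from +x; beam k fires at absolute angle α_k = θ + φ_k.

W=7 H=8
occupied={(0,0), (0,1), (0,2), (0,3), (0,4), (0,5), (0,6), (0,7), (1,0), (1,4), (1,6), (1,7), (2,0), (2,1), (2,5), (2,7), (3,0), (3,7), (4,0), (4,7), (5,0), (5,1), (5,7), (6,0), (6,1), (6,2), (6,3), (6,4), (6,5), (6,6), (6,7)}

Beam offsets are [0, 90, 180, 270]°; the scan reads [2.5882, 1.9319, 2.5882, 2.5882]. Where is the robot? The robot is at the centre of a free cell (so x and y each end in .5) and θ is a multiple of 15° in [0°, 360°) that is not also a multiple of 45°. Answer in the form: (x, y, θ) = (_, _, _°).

The pose lattice has 25·16 = 400 candidates. Test each by forward raycasting.
  (2.5, 3.5, 285°): beam 1 = 1.5529 ≠ 2.5882 ✗
  (5.5, 4.5, 285°): beam 1 = 1.9319 ≠ 2.5882 ✗
  (1.5, 5.5, 195°): beam 1 = 0.5176 ≠ 2.5882 ✗
  (3.5, 2.5, 345°): beam 1 = 1.9319 ≠ 2.5882 ✗
  …
  (3.5, 3.5, 15°): r_1=2.5882, r_2=1.9319, r_3=2.5882, r_4=2.5882 — all match ✓
No second candidate reproduces the full scan.

(x, y, θ) = (3.5, 3.5, 15°)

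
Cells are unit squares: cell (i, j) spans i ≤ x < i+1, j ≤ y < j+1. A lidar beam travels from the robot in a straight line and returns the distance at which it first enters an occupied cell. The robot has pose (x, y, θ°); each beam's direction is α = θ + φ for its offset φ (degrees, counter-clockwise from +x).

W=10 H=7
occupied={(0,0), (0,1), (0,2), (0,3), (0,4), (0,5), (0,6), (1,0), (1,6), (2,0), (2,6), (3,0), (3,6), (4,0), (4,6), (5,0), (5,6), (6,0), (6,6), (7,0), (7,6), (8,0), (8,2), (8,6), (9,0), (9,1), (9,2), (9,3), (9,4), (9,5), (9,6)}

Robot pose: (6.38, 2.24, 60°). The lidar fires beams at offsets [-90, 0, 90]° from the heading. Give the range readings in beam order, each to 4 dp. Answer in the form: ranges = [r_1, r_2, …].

beam 1: φ=-90°, α=330°
  d=(0.8660,-0.5000)  start (6,2)  tX=0.7159 tY=0.4800  stride 1/|dx|=1.1547 1/|dy|=2.0000
    cross y-line → (6,1), t=0.4800
    cross x-line → (7,1), t=0.7159
    cross x-line → (8,1), t=1.8706
    cross y-line → (8,0), t=2.4800 (wall)
  → r_1 = 2.4800
beam 2: φ=0°, α=60°
  d=(0.5000,0.8660)  start (6,2)  tX=1.2400 tY=0.8776  stride 1/|dx|=2.0000 1/|dy|=1.1547
    cross y-line → (6,3), t=0.8776
    cross x-line → (7,3), t=1.2400
    cross y-line → (7,4), t=2.0323
    cross y-line → (7,5), t=3.1870
    cross x-line → (8,5), t=3.2400
    cross y-line → (8,6), t=4.3417 (wall)
  → r_2 = 4.3417
beam 3: φ=90°, α=150°
  d=(-0.8660,0.5000)  start (6,2)  tX=0.4388 tY=1.5200  stride 1/|dx|=1.1547 1/|dy|=2.0000
    cross x-line → (5,2), t=0.4388
    cross y-line → (5,3), t=1.5200
    cross x-line → (4,3), t=1.5935
    cross x-line → (3,3), t=2.7482
    cross y-line → (3,4), t=3.5200
    cross x-line → (2,4), t=3.9029
    cross x-line → (1,4), t=5.0576
    cross y-line → (1,5), t=5.5200
    cross x-line → (0,5), t=6.2123 (wall)
  → r_3 = 6.2123

ranges = [2.4800, 4.3417, 6.2123]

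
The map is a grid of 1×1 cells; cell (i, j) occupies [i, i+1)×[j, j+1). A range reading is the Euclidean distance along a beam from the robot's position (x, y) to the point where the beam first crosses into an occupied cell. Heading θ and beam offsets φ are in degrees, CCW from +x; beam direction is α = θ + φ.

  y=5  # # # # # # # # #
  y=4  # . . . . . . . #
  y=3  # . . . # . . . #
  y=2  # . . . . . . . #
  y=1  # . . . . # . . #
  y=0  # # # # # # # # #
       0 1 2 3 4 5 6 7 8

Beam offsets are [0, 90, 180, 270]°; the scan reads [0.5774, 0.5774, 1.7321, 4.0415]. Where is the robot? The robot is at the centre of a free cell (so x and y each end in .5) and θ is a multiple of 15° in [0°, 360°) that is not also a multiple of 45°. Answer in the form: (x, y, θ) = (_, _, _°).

(x, y, θ) = (6.5, 1.5, 210°)

Candidates: 26 free-cell centres × 16 headings = 416 poses. Raycast each; keep the one whose scan matches to 4 dp.
  (3.5, 1.5, 75°): beam 1 = 1.9319 ≠ 0.5774 ✗
  (1.5, 3.5, 75°): beam 1 = 1.5529 ≠ 0.5774 ✗
  (4.5, 4.5, 75°): beam 1 = 0.5176 ≠ 0.5774 ✗
  …
  (6.5, 1.5, 210°): r_1=0.5774, r_2=0.5774, r_3=1.7321, r_4=4.0415 — all match ✓
Only this pose fits every beam.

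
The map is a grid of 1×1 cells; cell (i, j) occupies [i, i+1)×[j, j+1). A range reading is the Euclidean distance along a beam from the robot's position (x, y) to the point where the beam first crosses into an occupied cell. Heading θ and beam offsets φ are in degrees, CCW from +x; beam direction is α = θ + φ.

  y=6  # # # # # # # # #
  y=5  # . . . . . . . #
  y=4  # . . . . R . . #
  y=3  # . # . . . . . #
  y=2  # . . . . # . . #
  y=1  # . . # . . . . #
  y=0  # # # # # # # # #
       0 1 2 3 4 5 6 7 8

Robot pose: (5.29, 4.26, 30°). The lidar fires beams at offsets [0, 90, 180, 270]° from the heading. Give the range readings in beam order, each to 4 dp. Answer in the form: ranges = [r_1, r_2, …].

beam 1: φ=0°, α=30°
  dir = (cos 30°, sin 30°) = (0.8660, 0.5000); from cell (5,4)
  next x-line at t=0.8198, next y-line at t=1.4800; Δt_x=1.1547, Δt_y=2.0000
    x: enter (6,4) at t=0.8198
    y: enter (6,5) at t=1.4800
    x: enter (7,5) at t=1.9745
    x: enter (8,5) at t=3.1292 ← occupied
  → r_1 = 3.1292
beam 2: φ=90°, α=120°
  dir = (cos 120°, sin 120°) = (-0.5000, 0.8660); from cell (5,4)
  next x-line at t=0.5800, next y-line at t=0.8545; Δt_x=2.0000, Δt_y=1.1547
    x: enter (4,4) at t=0.5800
    y: enter (4,5) at t=0.8545
    y: enter (4,6) at t=2.0092 ← occupied
  → r_2 = 2.0092
beam 3: φ=180°, α=210°
  dir = (cos 210°, sin 210°) = (-0.8660, -0.5000); from cell (5,4)
  next x-line at t=0.3349, next y-line at t=0.5200; Δt_x=1.1547, Δt_y=2.0000
    x: enter (4,4) at t=0.3349
    y: enter (4,3) at t=0.5200
    x: enter (3,3) at t=1.4896
    y: enter (3,2) at t=2.5200
    x: enter (2,2) at t=2.6443
    x: enter (1,2) at t=3.7990
    y: enter (1,1) at t=4.5200
    x: enter (0,1) at t=4.9537 ← occupied
  → r_3 = 4.9537
beam 4: φ=270°, α=300°
  dir = (cos 300°, sin 300°) = (0.5000, -0.8660); from cell (5,4)
  next x-line at t=1.4200, next y-line at t=0.3002; Δt_x=2.0000, Δt_y=1.1547
    y: enter (5,3) at t=0.3002
    x: enter (6,3) at t=1.4200
    y: enter (6,2) at t=1.4549
    y: enter (6,1) at t=2.6096
    x: enter (7,1) at t=3.4200
    y: enter (7,0) at t=3.7643 ← occupied
  → r_4 = 3.7643

ranges = [3.1292, 2.0092, 4.9537, 3.7643]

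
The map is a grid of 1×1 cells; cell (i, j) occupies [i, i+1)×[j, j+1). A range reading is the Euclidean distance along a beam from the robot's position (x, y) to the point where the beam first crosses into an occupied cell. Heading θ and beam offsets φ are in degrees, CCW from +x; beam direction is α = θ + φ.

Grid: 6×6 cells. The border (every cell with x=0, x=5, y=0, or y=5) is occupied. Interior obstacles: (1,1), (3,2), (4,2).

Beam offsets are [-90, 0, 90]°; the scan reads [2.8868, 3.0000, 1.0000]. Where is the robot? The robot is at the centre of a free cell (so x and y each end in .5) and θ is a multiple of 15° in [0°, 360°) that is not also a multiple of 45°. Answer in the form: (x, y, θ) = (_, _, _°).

The pose lattice has 13·16 = 208 candidates. Test each by forward raycasting.
  (1.5, 4.5, 150°): beam 1 = 0.5774 ≠ 2.8868 ✗
  (4.5, 1.5, 15°): beam 1 = 0.5176 ≠ 2.8868 ✗
  (4.5, 1.5, 150°): beam 1 = 0.5774 ≠ 2.8868 ✗
  …
  (1.5, 3.5, 30°): r_1=2.8868, r_2=3.0000, r_3=1.0000 — all match ✓
Only this pose fits every beam.

(x, y, θ) = (1.5, 3.5, 30°)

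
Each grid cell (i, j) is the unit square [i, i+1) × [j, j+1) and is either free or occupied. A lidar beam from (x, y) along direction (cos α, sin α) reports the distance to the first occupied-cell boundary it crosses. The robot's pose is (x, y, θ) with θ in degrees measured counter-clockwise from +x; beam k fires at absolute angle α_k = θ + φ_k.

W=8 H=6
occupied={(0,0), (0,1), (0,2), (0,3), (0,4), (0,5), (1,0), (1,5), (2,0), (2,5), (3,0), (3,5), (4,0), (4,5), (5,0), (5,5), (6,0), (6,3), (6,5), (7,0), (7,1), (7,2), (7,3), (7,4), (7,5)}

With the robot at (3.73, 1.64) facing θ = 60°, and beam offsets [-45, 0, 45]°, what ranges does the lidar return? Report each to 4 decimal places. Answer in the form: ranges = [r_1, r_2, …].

ranges = [3.3854, 3.8798, 3.4785]

beam 1: φ=-45°, α=15°
  dir = (cos 15°, sin 15°) = (0.9659, 0.2588); from cell (3,1)
  next x-line at t=0.2795, next y-line at t=1.3909; Δt_x=1.0353, Δt_y=3.8637
    x: enter (4,1) at t=0.2795
    x: enter (5,1) at t=1.3148
    y: enter (5,2) at t=1.3909
    x: enter (6,2) at t=2.3501
    x: enter (7,2) at t=3.3854 ← occupied
  → r_1 = 3.3854
beam 2: φ=0°, α=60°
  dir = (cos 60°, sin 60°) = (0.5000, 0.8660); from cell (3,1)
  next x-line at t=0.5400, next y-line at t=0.4157; Δt_x=2.0000, Δt_y=1.1547
    y: enter (3,2) at t=0.4157
    x: enter (4,2) at t=0.5400
    y: enter (4,3) at t=1.5704
    x: enter (5,3) at t=2.5400
    y: enter (5,4) at t=2.7251
    y: enter (5,5) at t=3.8798 ← occupied
  → r_2 = 3.8798
beam 3: φ=45°, α=105°
  dir = (cos 105°, sin 105°) = (-0.2588, 0.9659); from cell (3,1)
  next x-line at t=2.8205, next y-line at t=0.3727; Δt_x=3.8637, Δt_y=1.0353
    y: enter (3,2) at t=0.3727
    y: enter (3,3) at t=1.4080
    y: enter (3,4) at t=2.4433
    x: enter (2,4) at t=2.8205
    y: enter (2,5) at t=3.4785 ← occupied
  → r_3 = 3.4785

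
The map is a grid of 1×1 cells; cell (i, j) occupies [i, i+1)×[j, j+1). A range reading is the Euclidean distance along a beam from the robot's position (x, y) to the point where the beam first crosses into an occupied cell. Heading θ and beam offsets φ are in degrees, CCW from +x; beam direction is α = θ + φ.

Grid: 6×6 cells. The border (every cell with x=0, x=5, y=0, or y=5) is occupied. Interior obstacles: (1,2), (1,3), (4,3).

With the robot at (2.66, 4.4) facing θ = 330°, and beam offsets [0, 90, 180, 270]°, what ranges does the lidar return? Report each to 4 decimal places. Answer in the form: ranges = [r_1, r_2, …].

beam 1: φ=0°, α=330°
  d=(0.8660,-0.5000)  start (2,4)  tX=0.3926 tY=0.8000  stride 1/|dx|=1.1547 1/|dy|=2.0000
    cross x-line → (3,4), t=0.3926
    cross y-line → (3,3), t=0.8000
    cross x-line → (4,3), t=1.5473 (wall)
  → r_1 = 1.5473
beam 2: φ=90°, α=60°
  d=(0.5000,0.8660)  start (2,4)  tX=0.6800 tY=0.6928  stride 1/|dx|=2.0000 1/|dy|=1.1547
    cross x-line → (3,4), t=0.6800
    cross y-line → (3,5), t=0.6928 (wall)
  → r_2 = 0.6928
beam 3: φ=180°, α=150°
  d=(-0.8660,0.5000)  start (2,4)  tX=0.7621 tY=1.2000  stride 1/|dx|=1.1547 1/|dy|=2.0000
    cross x-line → (1,4), t=0.7621
    cross y-line → (1,5), t=1.2000 (wall)
  → r_3 = 1.2000
beam 4: φ=270°, α=240°
  d=(-0.5000,-0.8660)  start (2,4)  tX=1.3200 tY=0.4619  stride 1/|dx|=2.0000 1/|dy|=1.1547
    cross y-line → (2,3), t=0.4619
    cross x-line → (1,3), t=1.3200 (wall)
  → r_4 = 1.3200

ranges = [1.5473, 0.6928, 1.2000, 1.3200]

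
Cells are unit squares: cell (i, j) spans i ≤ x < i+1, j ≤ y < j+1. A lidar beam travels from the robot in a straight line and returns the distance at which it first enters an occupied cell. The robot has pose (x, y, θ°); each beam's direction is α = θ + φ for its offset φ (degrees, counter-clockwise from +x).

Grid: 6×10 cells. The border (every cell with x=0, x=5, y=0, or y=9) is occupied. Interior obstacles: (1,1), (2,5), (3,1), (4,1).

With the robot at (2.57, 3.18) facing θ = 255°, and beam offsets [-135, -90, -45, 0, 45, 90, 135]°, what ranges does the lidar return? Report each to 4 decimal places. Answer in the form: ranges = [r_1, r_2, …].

ranges = [3.1400, 1.6254, 1.8129, 2.2023, 1.3625, 2.5157, 2.8059]

beam 1: φ=-135°, α=120°
  dir = (cos 120°, sin 120°) = (-0.5000, 0.8660); from cell (2,3)
  next x-line at t=1.1400, next y-line at t=0.9469; Δt_x=2.0000, Δt_y=1.1547
    y: enter (2,4) at t=0.9469
    x: enter (1,4) at t=1.1400
    y: enter (1,5) at t=2.1016
    x: enter (0,5) at t=3.1400 ← occupied
  → r_1 = 3.1400
beam 2: φ=-90°, α=165°
  dir = (cos 165°, sin 165°) = (-0.9659, 0.2588); from cell (2,3)
  next x-line at t=0.5901, next y-line at t=3.1682; Δt_x=1.0353, Δt_y=3.8637
    x: enter (1,3) at t=0.5901
    x: enter (0,3) at t=1.6254 ← occupied
  → r_2 = 1.6254
beam 3: φ=-45°, α=210°
  dir = (cos 210°, sin 210°) = (-0.8660, -0.5000); from cell (2,3)
  next x-line at t=0.6582, next y-line at t=0.3600; Δt_x=1.1547, Δt_y=2.0000
    y: enter (2,2) at t=0.3600
    x: enter (1,2) at t=0.6582
    x: enter (0,2) at t=1.8129 ← occupied
  → r_3 = 1.8129
beam 4: φ=0°, α=255°
  dir = (cos 255°, sin 255°) = (-0.2588, -0.9659); from cell (2,3)
  next x-line at t=2.2023, next y-line at t=0.1863; Δt_x=3.8637, Δt_y=1.0353
    y: enter (2,2) at t=0.1863
    y: enter (2,1) at t=1.2216
    x: enter (1,1) at t=2.2023 ← occupied
  → r_4 = 2.2023
beam 5: φ=45°, α=300°
  dir = (cos 300°, sin 300°) = (0.5000, -0.8660); from cell (2,3)
  next x-line at t=0.8600, next y-line at t=0.2078; Δt_x=2.0000, Δt_y=1.1547
    y: enter (2,2) at t=0.2078
    x: enter (3,2) at t=0.8600
    y: enter (3,1) at t=1.3625 ← occupied
  → r_5 = 1.3625
beam 6: φ=90°, α=345°
  dir = (cos 345°, sin 345°) = (0.9659, -0.2588); from cell (2,3)
  next x-line at t=0.4452, next y-line at t=0.6955; Δt_x=1.0353, Δt_y=3.8637
    x: enter (3,3) at t=0.4452
    y: enter (3,2) at t=0.6955
    x: enter (4,2) at t=1.4804
    x: enter (5,2) at t=2.5157 ← occupied
  → r_6 = 2.5157
beam 7: φ=135°, α=30°
  dir = (cos 30°, sin 30°) = (0.8660, 0.5000); from cell (2,3)
  next x-line at t=0.4965, next y-line at t=1.6400; Δt_x=1.1547, Δt_y=2.0000
    x: enter (3,3) at t=0.4965
    y: enter (3,4) at t=1.6400
    x: enter (4,4) at t=1.6512
    x: enter (5,4) at t=2.8059 ← occupied
  → r_7 = 2.8059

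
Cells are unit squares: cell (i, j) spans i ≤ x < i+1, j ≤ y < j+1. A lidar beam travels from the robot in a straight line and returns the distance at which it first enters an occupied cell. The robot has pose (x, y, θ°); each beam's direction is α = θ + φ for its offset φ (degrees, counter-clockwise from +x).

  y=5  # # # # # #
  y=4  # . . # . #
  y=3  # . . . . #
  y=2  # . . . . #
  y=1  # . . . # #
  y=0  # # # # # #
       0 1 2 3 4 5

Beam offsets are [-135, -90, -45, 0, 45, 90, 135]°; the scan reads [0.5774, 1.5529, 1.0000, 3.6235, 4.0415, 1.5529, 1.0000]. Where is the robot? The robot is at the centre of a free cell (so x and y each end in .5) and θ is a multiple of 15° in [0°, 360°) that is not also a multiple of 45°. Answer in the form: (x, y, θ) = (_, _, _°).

(x, y, θ) = (4.5, 3.5, 165°)

Candidates: 14 free-cell centres × 16 headings = 224 poses. Raycast each; keep the one whose scan matches to 4 dp.
  (2.5, 2.5, 210°): beam 1 = 1.9319 ≠ 0.5774 ✗
  (2.5, 3.5, 330°): beam 1 = 1.5529 ≠ 0.5774 ✗
  (2.5, 4.5, 150°): beam 1 = 0.5176 ≠ 0.5774 ✗
  …
  (4.5, 3.5, 165°): r_1=0.5774, r_2=1.5529, r_3=1.0000, r_4=3.6235, r_5=4.0415, r_6=1.5529, r_7=1.0000 — all match ✓
Only this pose fits every beam.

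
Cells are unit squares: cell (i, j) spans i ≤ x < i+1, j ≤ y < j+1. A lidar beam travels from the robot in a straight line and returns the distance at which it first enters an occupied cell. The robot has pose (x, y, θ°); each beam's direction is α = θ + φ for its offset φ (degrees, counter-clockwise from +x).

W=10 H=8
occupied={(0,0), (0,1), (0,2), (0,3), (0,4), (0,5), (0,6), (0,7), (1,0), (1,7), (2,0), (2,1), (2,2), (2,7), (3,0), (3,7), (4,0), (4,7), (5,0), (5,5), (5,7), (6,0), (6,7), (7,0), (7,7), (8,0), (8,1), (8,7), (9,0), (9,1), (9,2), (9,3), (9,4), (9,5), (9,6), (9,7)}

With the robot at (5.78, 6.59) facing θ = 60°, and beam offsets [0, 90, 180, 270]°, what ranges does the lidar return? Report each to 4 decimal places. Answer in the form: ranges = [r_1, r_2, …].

ranges = [0.4734, 0.8200, 0.6813, 3.7181]

beam 1: φ=0°, α=60°
  d=(0.5000,0.8660)  start (5,6)  tX=0.4400 tY=0.4734  stride 1/|dx|=2.0000 1/|dy|=1.1547
    cross x-line → (6,6), t=0.4400
    cross y-line → (6,7), t=0.4734 (wall)
  → r_1 = 0.4734
beam 2: φ=90°, α=150°
  d=(-0.8660,0.5000)  start (5,6)  tX=0.9007 tY=0.8200  stride 1/|dx|=1.1547 1/|dy|=2.0000
    cross y-line → (5,7), t=0.8200 (wall)
  → r_2 = 0.8200
beam 3: φ=180°, α=240°
  d=(-0.5000,-0.8660)  start (5,6)  tX=1.5600 tY=0.6813  stride 1/|dx|=2.0000 1/|dy|=1.1547
    cross y-line → (5,5), t=0.6813 (wall)
  → r_3 = 0.6813
beam 4: φ=270°, α=330°
  d=(0.8660,-0.5000)  start (5,6)  tX=0.2540 tY=1.1800  stride 1/|dx|=1.1547 1/|dy|=2.0000
    cross x-line → (6,6), t=0.2540
    cross y-line → (6,5), t=1.1800
    cross x-line → (7,5), t=1.4087
    cross x-line → (8,5), t=2.5634
    cross y-line → (8,4), t=3.1800
    cross x-line → (9,4), t=3.7181 (wall)
  → r_4 = 3.7181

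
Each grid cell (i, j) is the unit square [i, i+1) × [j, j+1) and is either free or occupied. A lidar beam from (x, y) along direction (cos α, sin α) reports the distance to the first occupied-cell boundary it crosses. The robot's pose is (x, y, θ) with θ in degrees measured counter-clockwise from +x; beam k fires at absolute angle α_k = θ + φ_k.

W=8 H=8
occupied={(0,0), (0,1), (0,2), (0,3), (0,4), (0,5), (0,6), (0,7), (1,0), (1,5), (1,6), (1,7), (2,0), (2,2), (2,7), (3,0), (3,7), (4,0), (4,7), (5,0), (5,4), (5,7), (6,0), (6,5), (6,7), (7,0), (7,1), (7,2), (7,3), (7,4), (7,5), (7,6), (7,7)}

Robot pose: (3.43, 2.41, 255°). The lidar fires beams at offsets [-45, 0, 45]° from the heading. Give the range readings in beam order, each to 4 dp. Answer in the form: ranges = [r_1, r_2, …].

ranges = [0.4965, 1.4597, 1.6281]

beam 1: φ=-45°, α=210°
  dir = (cos 210°, sin 210°) = (-0.8660, -0.5000); from cell (3,2)
  next x-line at t=0.4965, next y-line at t=0.8200; Δt_x=1.1547, Δt_y=2.0000
    x: enter (2,2) at t=0.4965 ← occupied
  → r_1 = 0.4965
beam 2: φ=0°, α=255°
  dir = (cos 255°, sin 255°) = (-0.2588, -0.9659); from cell (3,2)
  next x-line at t=1.6614, next y-line at t=0.4245; Δt_x=3.8637, Δt_y=1.0353
    y: enter (3,1) at t=0.4245
    y: enter (3,0) at t=1.4597 ← occupied
  → r_2 = 1.4597
beam 3: φ=45°, α=300°
  dir = (cos 300°, sin 300°) = (0.5000, -0.8660); from cell (3,2)
  next x-line at t=1.1400, next y-line at t=0.4734; Δt_x=2.0000, Δt_y=1.1547
    y: enter (3,1) at t=0.4734
    x: enter (4,1) at t=1.1400
    y: enter (4,0) at t=1.6281 ← occupied
  → r_3 = 1.6281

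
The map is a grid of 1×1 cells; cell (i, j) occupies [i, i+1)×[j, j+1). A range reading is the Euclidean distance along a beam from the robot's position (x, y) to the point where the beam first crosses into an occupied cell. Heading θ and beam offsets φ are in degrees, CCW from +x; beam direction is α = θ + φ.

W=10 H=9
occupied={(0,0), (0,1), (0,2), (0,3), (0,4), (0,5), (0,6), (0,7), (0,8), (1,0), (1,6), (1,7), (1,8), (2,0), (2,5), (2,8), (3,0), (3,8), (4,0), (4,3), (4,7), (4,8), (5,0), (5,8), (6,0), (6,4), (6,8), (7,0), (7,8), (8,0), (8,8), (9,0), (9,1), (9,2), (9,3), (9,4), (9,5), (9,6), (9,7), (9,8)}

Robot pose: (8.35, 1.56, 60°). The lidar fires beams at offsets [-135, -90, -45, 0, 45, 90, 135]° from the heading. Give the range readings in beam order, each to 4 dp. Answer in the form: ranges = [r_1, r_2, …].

ranges = [0.5798, 0.7506, 0.6729, 1.3000, 6.6672, 3.8682, 2.1637]

beam 1: φ=-135°, α=285°
  dir = (cos 285°, sin 285°) = (0.2588, -0.9659); from cell (8,1)
  next x-line at t=2.5114, next y-line at t=0.5798; Δt_x=3.8637, Δt_y=1.0353
    y: enter (8,0) at t=0.5798 ← occupied
  → r_1 = 0.5798
beam 2: φ=-90°, α=330°
  dir = (cos 330°, sin 330°) = (0.8660, -0.5000); from cell (8,1)
  next x-line at t=0.7506, next y-line at t=1.1200; Δt_x=1.1547, Δt_y=2.0000
    x: enter (9,1) at t=0.7506 ← occupied
  → r_2 = 0.7506
beam 3: φ=-45°, α=15°
  dir = (cos 15°, sin 15°) = (0.9659, 0.2588); from cell (8,1)
  next x-line at t=0.6729, next y-line at t=1.7000; Δt_x=1.0353, Δt_y=3.8637
    x: enter (9,1) at t=0.6729 ← occupied
  → r_3 = 0.6729
beam 4: φ=0°, α=60°
  dir = (cos 60°, sin 60°) = (0.5000, 0.8660); from cell (8,1)
  next x-line at t=1.3000, next y-line at t=0.5081; Δt_x=2.0000, Δt_y=1.1547
    y: enter (8,2) at t=0.5081
    x: enter (9,2) at t=1.3000 ← occupied
  → r_4 = 1.3000
beam 5: φ=45°, α=105°
  dir = (cos 105°, sin 105°) = (-0.2588, 0.9659); from cell (8,1)
  next x-line at t=1.3523, next y-line at t=0.4555; Δt_x=3.8637, Δt_y=1.0353
    y: enter (8,2) at t=0.4555
    x: enter (7,2) at t=1.3523
    y: enter (7,3) at t=1.4908
    y: enter (7,4) at t=2.5261
    y: enter (7,5) at t=3.5614
    y: enter (7,6) at t=4.5966
    x: enter (6,6) at t=5.2160
    y: enter (6,7) at t=5.6319
    y: enter (6,8) at t=6.6672 ← occupied
  → r_5 = 6.6672
beam 6: φ=90°, α=150°
  dir = (cos 150°, sin 150°) = (-0.8660, 0.5000); from cell (8,1)
  next x-line at t=0.4041, next y-line at t=0.8800; Δt_x=1.1547, Δt_y=2.0000
    x: enter (7,1) at t=0.4041
    y: enter (7,2) at t=0.8800
    x: enter (6,2) at t=1.5588
    x: enter (5,2) at t=2.7135
    y: enter (5,3) at t=2.8800
    x: enter (4,3) at t=3.8682 ← occupied
  → r_6 = 3.8682
beam 7: φ=135°, α=195°
  dir = (cos 195°, sin 195°) = (-0.9659, -0.2588); from cell (8,1)
  next x-line at t=0.3623, next y-line at t=2.1637; Δt_x=1.0353, Δt_y=3.8637
    x: enter (7,1) at t=0.3623
    x: enter (6,1) at t=1.3976
    y: enter (6,0) at t=2.1637 ← occupied
  → r_7 = 2.1637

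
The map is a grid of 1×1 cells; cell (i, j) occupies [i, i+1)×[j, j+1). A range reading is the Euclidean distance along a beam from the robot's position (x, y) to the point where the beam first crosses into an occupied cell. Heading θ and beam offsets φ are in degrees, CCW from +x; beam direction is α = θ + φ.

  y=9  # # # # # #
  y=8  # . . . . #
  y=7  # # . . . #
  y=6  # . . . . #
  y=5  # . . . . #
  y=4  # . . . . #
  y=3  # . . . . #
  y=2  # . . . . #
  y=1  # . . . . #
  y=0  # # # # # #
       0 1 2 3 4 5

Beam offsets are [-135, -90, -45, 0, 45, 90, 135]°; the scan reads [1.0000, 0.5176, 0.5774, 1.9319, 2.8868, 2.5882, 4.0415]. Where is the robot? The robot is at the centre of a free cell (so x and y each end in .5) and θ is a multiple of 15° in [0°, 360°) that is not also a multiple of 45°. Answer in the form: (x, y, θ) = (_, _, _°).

Enumerate (i+0.5, j+0.5, θ) over the 31 free cells and 16 admissible headings. For each, cast all 7 beams and compare to the given ranges.
  (4.5, 6.5, 165°): beam 1 = 0.5774 ≠ 1.0000 ✗
  (3.5, 1.5, 300°): beam 1 = 2.5882 ≠ 1.0000 ✗
  (3.5, 6.5, 300°): beam 1 = 1.9319 ≠ 1.0000 ✗
  (1.5, 8.5, 165°): beam 4 = 0.5176 ≠ 1.9319 ✗
  (2.5, 2.5, 345°): beam 1 = 1.7321 ≠ 1.0000 ✗
  …
  (4.5, 6.5, 75°): r_1=1.0000, r_2=0.5176, r_3=0.5774, r_4=1.9319, r_5=2.8868, r_6=2.5882, r_7=4.0415 — all match ✓
No second candidate reproduces the full scan.

(x, y, θ) = (4.5, 6.5, 75°)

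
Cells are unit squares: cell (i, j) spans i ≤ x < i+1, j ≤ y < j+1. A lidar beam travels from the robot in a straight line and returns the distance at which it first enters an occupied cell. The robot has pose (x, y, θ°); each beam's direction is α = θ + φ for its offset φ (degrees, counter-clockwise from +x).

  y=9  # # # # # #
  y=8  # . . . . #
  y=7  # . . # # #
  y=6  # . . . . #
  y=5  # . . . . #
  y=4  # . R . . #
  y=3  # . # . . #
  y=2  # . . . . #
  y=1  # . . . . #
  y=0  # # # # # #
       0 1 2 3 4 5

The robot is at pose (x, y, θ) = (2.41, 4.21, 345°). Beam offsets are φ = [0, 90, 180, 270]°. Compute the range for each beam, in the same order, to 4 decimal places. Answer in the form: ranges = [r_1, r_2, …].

ranges = [2.6814, 2.8884, 1.4597, 0.2174]

beam 1: φ=0°, α=345°
  direction (0.9659, -0.2588); cell (2,4); t to first gridline: x 0.6108, y 0.8114 (then +1.0353 / +3.8637)
    (3,4) via x @ 0.6108
    (3,3) via y @ 0.8114
    (4,3) via x @ 1.6461
    (5,3) via x @ 2.6814  # hit
  → r_1 = 2.6814
beam 2: φ=90°, α=75°
  direction (0.2588, 0.9659); cell (2,4); t to first gridline: x 2.2796, y 0.8179 (then +3.8637 / +1.0353)
    (2,5) via y @ 0.8179
    (2,6) via y @ 1.8531
    (3,6) via x @ 2.2796
    (3,7) via y @ 2.8884  # hit
  → r_2 = 2.8884
beam 3: φ=180°, α=165°
  direction (-0.9659, 0.2588); cell (2,4); t to first gridline: x 0.4245, y 3.0523 (then +1.0353 / +3.8637)
    (1,4) via x @ 0.4245
    (0,4) via x @ 1.4597  # hit
  → r_3 = 1.4597
beam 4: φ=270°, α=255°
  direction (-0.2588, -0.9659); cell (2,4); t to first gridline: x 1.5841, y 0.2174 (then +3.8637 / +1.0353)
    (2,3) via y @ 0.2174  # hit
  → r_4 = 0.2174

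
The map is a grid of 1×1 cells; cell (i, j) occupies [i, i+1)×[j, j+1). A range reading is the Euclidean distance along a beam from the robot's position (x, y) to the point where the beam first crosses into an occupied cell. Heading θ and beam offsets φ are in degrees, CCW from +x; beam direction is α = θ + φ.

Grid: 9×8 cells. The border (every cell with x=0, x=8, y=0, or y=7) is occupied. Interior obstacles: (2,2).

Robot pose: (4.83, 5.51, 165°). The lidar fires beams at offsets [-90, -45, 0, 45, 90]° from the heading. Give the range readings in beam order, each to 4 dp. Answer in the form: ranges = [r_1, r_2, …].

beam 1: φ=-90°, α=75°
  dir = (cos 75°, sin 75°) = (0.2588, 0.9659); from cell (4,5)
  next x-line at t=0.6568, next y-line at t=0.5073; Δt_x=3.8637, Δt_y=1.0353
    y: enter (4,6) at t=0.5073
    x: enter (5,6) at t=0.6568
    y: enter (5,7) at t=1.5426 ← occupied
  → r_1 = 1.5426
beam 2: φ=-45°, α=120°
  dir = (cos 120°, sin 120°) = (-0.5000, 0.8660); from cell (4,5)
  next x-line at t=1.6600, next y-line at t=0.5658; Δt_x=2.0000, Δt_y=1.1547
    y: enter (4,6) at t=0.5658
    x: enter (3,6) at t=1.6600
    y: enter (3,7) at t=1.7205 ← occupied
  → r_2 = 1.7205
beam 3: φ=0°, α=165°
  dir = (cos 165°, sin 165°) = (-0.9659, 0.2588); from cell (4,5)
  next x-line at t=0.8593, next y-line at t=1.8932; Δt_x=1.0353, Δt_y=3.8637
    x: enter (3,5) at t=0.8593
    y: enter (3,6) at t=1.8932
    x: enter (2,6) at t=1.8946
    x: enter (1,6) at t=2.9298
    x: enter (0,6) at t=3.9651 ← occupied
  → r_3 = 3.9651
beam 4: φ=45°, α=210°
  dir = (cos 210°, sin 210°) = (-0.8660, -0.5000); from cell (4,5)
  next x-line at t=0.9584, next y-line at t=1.0200; Δt_x=1.1547, Δt_y=2.0000
    x: enter (3,5) at t=0.9584
    y: enter (3,4) at t=1.0200
    x: enter (2,4) at t=2.1131
    y: enter (2,3) at t=3.0200
    x: enter (1,3) at t=3.2678
    x: enter (0,3) at t=4.4225 ← occupied
  → r_4 = 4.4225
beam 5: φ=90°, α=255°
  dir = (cos 255°, sin 255°) = (-0.2588, -0.9659); from cell (4,5)
  next x-line at t=3.2069, next y-line at t=0.5280; Δt_x=3.8637, Δt_y=1.0353
    y: enter (4,4) at t=0.5280
    y: enter (4,3) at t=1.5633
    y: enter (4,2) at t=2.5985
    x: enter (3,2) at t=3.2069
    y: enter (3,1) at t=3.6338
    y: enter (3,0) at t=4.6691 ← occupied
  → r_5 = 4.6691

ranges = [1.5426, 1.7205, 3.9651, 4.4225, 4.6691]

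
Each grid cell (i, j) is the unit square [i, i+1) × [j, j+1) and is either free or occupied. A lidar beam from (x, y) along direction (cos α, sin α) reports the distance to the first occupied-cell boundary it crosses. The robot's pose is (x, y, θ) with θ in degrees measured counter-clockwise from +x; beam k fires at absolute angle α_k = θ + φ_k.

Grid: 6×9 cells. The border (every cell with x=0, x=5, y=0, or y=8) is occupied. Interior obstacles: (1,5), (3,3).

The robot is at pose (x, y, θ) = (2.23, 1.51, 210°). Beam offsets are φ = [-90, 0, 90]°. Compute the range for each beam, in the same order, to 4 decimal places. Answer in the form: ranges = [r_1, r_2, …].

ranges = [2.4600, 1.0200, 0.5889]

beam 1: φ=-90°, α=120°
  cosα=-0.5000 sinα=0.8660 | (2,1) | tMaxX 0.4600 tMaxY 0.5658 | tΔX 2.0000 tΔY 1.1547
    t=0.4600 [x] (1,1)
    t=0.5658 [y] (1,2)
    t=1.7205 [y] (1,3)
    t=2.4600 [x] (0,3) — stop
  → r_1 = 2.4600
beam 2: φ=0°, α=210°
  cosα=-0.8660 sinα=-0.5000 | (2,1) | tMaxX 0.2656 tMaxY 1.0200 | tΔX 1.1547 tΔY 2.0000
    t=0.2656 [x] (1,1)
    t=1.0200 [y] (1,0) — stop
  → r_2 = 1.0200
beam 3: φ=90°, α=300°
  cosα=0.5000 sinα=-0.8660 | (2,1) | tMaxX 1.5400 tMaxY 0.5889 | tΔX 2.0000 tΔY 1.1547
    t=0.5889 [y] (2,0) — stop
  → r_3 = 0.5889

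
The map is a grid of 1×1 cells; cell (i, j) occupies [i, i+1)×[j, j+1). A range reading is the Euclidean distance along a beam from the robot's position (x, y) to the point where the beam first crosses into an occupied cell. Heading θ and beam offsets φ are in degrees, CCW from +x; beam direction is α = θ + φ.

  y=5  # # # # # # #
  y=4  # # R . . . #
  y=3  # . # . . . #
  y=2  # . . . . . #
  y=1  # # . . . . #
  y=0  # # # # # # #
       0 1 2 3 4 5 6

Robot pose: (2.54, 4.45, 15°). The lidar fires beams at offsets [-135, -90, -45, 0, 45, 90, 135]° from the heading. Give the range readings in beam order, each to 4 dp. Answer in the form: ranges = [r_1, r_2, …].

ranges = [0.5196, 0.4659, 3.9953, 2.1250, 0.6351, 0.5694, 0.6235]

beam 1: φ=-135°, α=240°
  dir = (cos 240°, sin 240°) = (-0.5000, -0.8660); from cell (2,4)
  next x-line at t=1.0800, next y-line at t=0.5196; Δt_x=2.0000, Δt_y=1.1547
    y: enter (2,3) at t=0.5196 ← occupied
  → r_1 = 0.5196
beam 2: φ=-90°, α=285°
  dir = (cos 285°, sin 285°) = (0.2588, -0.9659); from cell (2,4)
  next x-line at t=1.7773, next y-line at t=0.4659; Δt_x=3.8637, Δt_y=1.0353
    y: enter (2,3) at t=0.4659 ← occupied
  → r_2 = 0.4659
beam 3: φ=-45°, α=330°
  dir = (cos 330°, sin 330°) = (0.8660, -0.5000); from cell (2,4)
  next x-line at t=0.5312, next y-line at t=0.9000; Δt_x=1.1547, Δt_y=2.0000
    x: enter (3,4) at t=0.5312
    y: enter (3,3) at t=0.9000
    x: enter (4,3) at t=1.6859
    x: enter (5,3) at t=2.8406
    y: enter (5,2) at t=2.9000
    x: enter (6,2) at t=3.9953 ← occupied
  → r_3 = 3.9953
beam 4: φ=0°, α=15°
  dir = (cos 15°, sin 15°) = (0.9659, 0.2588); from cell (2,4)
  next x-line at t=0.4762, next y-line at t=2.1250; Δt_x=1.0353, Δt_y=3.8637
    x: enter (3,4) at t=0.4762
    x: enter (4,4) at t=1.5115
    y: enter (4,5) at t=2.1250 ← occupied
  → r_4 = 2.1250
beam 5: φ=45°, α=60°
  dir = (cos 60°, sin 60°) = (0.5000, 0.8660); from cell (2,4)
  next x-line at t=0.9200, next y-line at t=0.6351; Δt_x=2.0000, Δt_y=1.1547
    y: enter (2,5) at t=0.6351 ← occupied
  → r_5 = 0.6351
beam 6: φ=90°, α=105°
  dir = (cos 105°, sin 105°) = (-0.2588, 0.9659); from cell (2,4)
  next x-line at t=2.0864, next y-line at t=0.5694; Δt_x=3.8637, Δt_y=1.0353
    y: enter (2,5) at t=0.5694 ← occupied
  → r_6 = 0.5694
beam 7: φ=135°, α=150°
  dir = (cos 150°, sin 150°) = (-0.8660, 0.5000); from cell (2,4)
  next x-line at t=0.6235, next y-line at t=1.1000; Δt_x=1.1547, Δt_y=2.0000
    x: enter (1,4) at t=0.6235 ← occupied
  → r_7 = 0.6235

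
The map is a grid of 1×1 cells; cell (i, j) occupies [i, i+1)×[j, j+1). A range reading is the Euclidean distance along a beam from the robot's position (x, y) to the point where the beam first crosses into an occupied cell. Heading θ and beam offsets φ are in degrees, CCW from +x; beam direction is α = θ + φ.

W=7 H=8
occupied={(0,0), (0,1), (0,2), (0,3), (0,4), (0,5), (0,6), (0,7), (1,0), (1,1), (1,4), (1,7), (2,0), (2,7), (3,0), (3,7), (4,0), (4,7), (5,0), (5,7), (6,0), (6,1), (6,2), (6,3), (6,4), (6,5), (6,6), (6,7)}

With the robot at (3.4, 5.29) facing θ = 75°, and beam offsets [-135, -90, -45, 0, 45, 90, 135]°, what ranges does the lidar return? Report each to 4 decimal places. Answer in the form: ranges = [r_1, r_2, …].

ranges = [4.9537, 2.6917, 3.0022, 1.7703, 1.9745, 2.4847, 1.6166]

beam 1: φ=-135°, α=300°
  direction (0.5000, -0.8660); cell (3,5); t to first gridline: x 1.2000, y 0.3349 (then +2.0000 / +1.1547)
    (3,4) via y @ 0.3349
    (4,4) via x @ 1.2000
    (4,3) via y @ 1.4896
    (4,2) via y @ 2.6443
    (5,2) via x @ 3.2000
    (5,1) via y @ 3.7990
    (5,0) via y @ 4.9537  # hit
  → r_1 = 4.9537
beam 2: φ=-90°, α=345°
  direction (0.9659, -0.2588); cell (3,5); t to first gridline: x 0.6212, y 1.1205 (then +1.0353 / +3.8637)
    (4,5) via x @ 0.6212
    (4,4) via y @ 1.1205
    (5,4) via x @ 1.6564
    (6,4) via x @ 2.6917  # hit
  → r_2 = 2.6917
beam 3: φ=-45°, α=30°
  direction (0.8660, 0.5000); cell (3,5); t to first gridline: x 0.6928, y 1.4200 (then +1.1547 / +2.0000)
    (4,5) via x @ 0.6928
    (4,6) via y @ 1.4200
    (5,6) via x @ 1.8475
    (6,6) via x @ 3.0022  # hit
  → r_3 = 3.0022
beam 4: φ=0°, α=75°
  direction (0.2588, 0.9659); cell (3,5); t to first gridline: x 2.3182, y 0.7350 (then +3.8637 / +1.0353)
    (3,6) via y @ 0.7350
    (3,7) via y @ 1.7703  # hit
  → r_4 = 1.7703
beam 5: φ=45°, α=120°
  direction (-0.5000, 0.8660); cell (3,5); t to first gridline: x 0.8000, y 0.8198 (then +2.0000 / +1.1547)
    (2,5) via x @ 0.8000
    (2,6) via y @ 0.8198
    (2,7) via y @ 1.9745  # hit
  → r_5 = 1.9745
beam 6: φ=90°, α=165°
  direction (-0.9659, 0.2588); cell (3,5); t to first gridline: x 0.4141, y 2.7432 (then +1.0353 / +3.8637)
    (2,5) via x @ 0.4141
    (1,5) via x @ 1.4494
    (0,5) via x @ 2.4847  # hit
  → r_6 = 2.4847
beam 7: φ=135°, α=210°
  direction (-0.8660, -0.5000); cell (3,5); t to first gridline: x 0.4619, y 0.5800 (then +1.1547 / +2.0000)
    (2,5) via x @ 0.4619
    (2,4) via y @ 0.5800
    (1,4) via x @ 1.6166  # hit
  → r_7 = 1.6166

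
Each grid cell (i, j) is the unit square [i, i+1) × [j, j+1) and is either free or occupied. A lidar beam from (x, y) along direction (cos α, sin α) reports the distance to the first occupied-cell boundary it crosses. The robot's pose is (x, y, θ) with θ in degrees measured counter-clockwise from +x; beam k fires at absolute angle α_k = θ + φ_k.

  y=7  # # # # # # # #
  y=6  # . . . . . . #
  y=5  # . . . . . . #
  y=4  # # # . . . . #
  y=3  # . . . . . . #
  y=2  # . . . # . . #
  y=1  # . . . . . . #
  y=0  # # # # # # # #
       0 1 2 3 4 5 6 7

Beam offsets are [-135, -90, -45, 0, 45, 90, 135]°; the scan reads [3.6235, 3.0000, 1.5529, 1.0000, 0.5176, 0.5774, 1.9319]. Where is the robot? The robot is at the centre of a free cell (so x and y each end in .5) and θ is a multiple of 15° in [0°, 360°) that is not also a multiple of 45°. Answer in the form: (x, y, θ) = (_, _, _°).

(x, y, θ) = (5.5, 6.5, 30°)

The pose lattice has 33·16 = 528 candidates. Test each by forward raycasting.
  (5.5, 1.5, 150°): beam 1 = 1.5529 ≠ 3.6235 ✗
  (2.5, 3.5, 165°): beam 1 = 5.1962 ≠ 3.6235 ✗
  (4.5, 1.5, 105°): beam 1 = 1.0000 ≠ 3.6235 ✗
  (5.5, 3.5, 75°): beam 1 = 2.8868 ≠ 3.6235 ✗
  …
  (5.5, 6.5, 30°): r_1=3.6235, r_2=3.0000, r_3=1.5529, r_4=1.0000, r_5=0.5176, r_6=0.5774, r_7=1.9319 — all match ✓
Unique over the lattice → pose = (5.5, 6.5, 30°).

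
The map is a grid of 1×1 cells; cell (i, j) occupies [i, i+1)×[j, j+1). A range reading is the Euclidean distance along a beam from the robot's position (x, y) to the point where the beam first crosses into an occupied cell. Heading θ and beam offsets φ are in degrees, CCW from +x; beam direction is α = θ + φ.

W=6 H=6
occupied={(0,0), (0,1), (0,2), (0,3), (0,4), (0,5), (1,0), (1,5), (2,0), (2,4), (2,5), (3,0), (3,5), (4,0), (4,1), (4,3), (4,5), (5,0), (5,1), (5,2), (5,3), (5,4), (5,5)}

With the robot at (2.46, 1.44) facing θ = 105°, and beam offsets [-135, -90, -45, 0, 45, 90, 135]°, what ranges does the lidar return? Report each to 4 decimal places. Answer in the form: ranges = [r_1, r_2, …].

beam 1: φ=-135°, α=330°
  cosα=0.8660 sinα=-0.5000 | (2,1) | tMaxX 0.6235 tMaxY 0.8800 | tΔX 1.1547 tΔY 2.0000
    t=0.6235 [x] (3,1)
    t=0.8800 [y] (3,0) — stop
  → r_1 = 0.8800
beam 2: φ=-90°, α=15°
  cosα=0.9659 sinα=0.2588 | (2,1) | tMaxX 0.5590 tMaxY 2.1637 | tΔX 1.0353 tΔY 3.8637
    t=0.5590 [x] (3,1)
    t=1.5943 [x] (4,1) — stop
  → r_2 = 1.5943
beam 3: φ=-45°, α=60°
  cosα=0.5000 sinα=0.8660 | (2,1) | tMaxX 1.0800 tMaxY 0.6466 | tΔX 2.0000 tΔY 1.1547
    t=0.6466 [y] (2,2)
    t=1.0800 [x] (3,2)
    t=1.8013 [y] (3,3)
    t=2.9560 [y] (3,4)
    t=3.0800 [x] (4,4)
    t=4.1107 [y] (4,5) — stop
  → r_3 = 4.1107
beam 4: φ=0°, α=105°
  cosα=-0.2588 sinα=0.9659 | (2,1) | tMaxX 1.7773 tMaxY 0.5798 | tΔX 3.8637 tΔY 1.0353
    t=0.5798 [y] (2,2)
    t=1.6150 [y] (2,3)
    t=1.7773 [x] (1,3)
    t=2.6503 [y] (1,4)
    t=3.6856 [y] (1,5) — stop
  → r_4 = 3.6856
beam 5: φ=45°, α=150°
  cosα=-0.8660 sinα=0.5000 | (2,1) | tMaxX 0.5312 tMaxY 1.1200 | tΔX 1.1547 tΔY 2.0000
    t=0.5312 [x] (1,1)
    t=1.1200 [y] (1,2)
    t=1.6859 [x] (0,2) — stop
  → r_5 = 1.6859
beam 6: φ=90°, α=195°
  cosα=-0.9659 sinα=-0.2588 | (2,1) | tMaxX 0.4762 tMaxY 1.7000 | tΔX 1.0353 tΔY 3.8637
    t=0.4762 [x] (1,1)
    t=1.5115 [x] (0,1) — stop
  → r_6 = 1.5115
beam 7: φ=135°, α=240°
  cosα=-0.5000 sinα=-0.8660 | (2,1) | tMaxX 0.9200 tMaxY 0.5081 | tΔX 2.0000 tΔY 1.1547
    t=0.5081 [y] (2,0) — stop
  → r_7 = 0.5081

ranges = [0.8800, 1.5943, 4.1107, 3.6856, 1.6859, 1.5115, 0.5081]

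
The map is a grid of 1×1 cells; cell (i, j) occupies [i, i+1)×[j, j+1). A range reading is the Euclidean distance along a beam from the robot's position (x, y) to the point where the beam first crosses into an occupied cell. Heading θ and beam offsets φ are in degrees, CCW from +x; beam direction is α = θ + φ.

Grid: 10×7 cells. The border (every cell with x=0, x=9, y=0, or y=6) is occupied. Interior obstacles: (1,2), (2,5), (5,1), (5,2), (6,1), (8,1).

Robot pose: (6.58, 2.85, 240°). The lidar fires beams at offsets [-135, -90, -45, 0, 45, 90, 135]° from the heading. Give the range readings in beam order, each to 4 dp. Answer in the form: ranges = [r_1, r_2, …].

beam 1: φ=-135°, α=105°
  cosα=-0.2588 sinα=0.9659 | (6,2) | tMaxX 2.2409 tMaxY 0.1553 | tΔX 3.8637 tΔY 1.0353
    t=0.1553 [y] (6,3)
    t=1.1906 [y] (6,4)
    t=2.2258 [y] (6,5)
    t=2.2409 [x] (5,5)
    t=3.2611 [y] (5,6) — stop
  → r_1 = 3.2611
beam 2: φ=-90°, α=150°
  cosα=-0.8660 sinα=0.5000 | (6,2) | tMaxX 0.6697 tMaxY 0.3000 | tΔX 1.1547 tΔY 2.0000
    t=0.3000 [y] (6,3)
    t=0.6697 [x] (5,3)
    t=1.8244 [x] (4,3)
    t=2.3000 [y] (4,4)
    t=2.9791 [x] (3,4)
    t=4.1338 [x] (2,4)
    t=4.3000 [y] (2,5) — stop
  → r_2 = 4.3000
beam 3: φ=-45°, α=195°
  cosα=-0.9659 sinα=-0.2588 | (6,2) | tMaxX 0.6005 tMaxY 3.2841 | tΔX 1.0353 tΔY 3.8637
    t=0.6005 [x] (5,2) — stop
  → r_3 = 0.6005
beam 4: φ=0°, α=240°
  cosα=-0.5000 sinα=-0.8660 | (6,2) | tMaxX 1.1600 tMaxY 0.9815 | tΔX 2.0000 tΔY 1.1547
    t=0.9815 [y] (6,1) — stop
  → r_4 = 0.9815
beam 5: φ=45°, α=285°
  cosα=0.2588 sinα=-0.9659 | (6,2) | tMaxX 1.6228 tMaxY 0.8800 | tΔX 3.8637 tΔY 1.0353
    t=0.8800 [y] (6,1) — stop
  → r_5 = 0.8800
beam 6: φ=90°, α=330°
  cosα=0.8660 sinα=-0.5000 | (6,2) | tMaxX 0.4850 tMaxY 1.7000 | tΔX 1.1547 tΔY 2.0000
    t=0.4850 [x] (7,2)
    t=1.6397 [x] (8,2)
    t=1.7000 [y] (8,1) — stop
  → r_6 = 1.7000
beam 7: φ=135°, α=15°
  cosα=0.9659 sinα=0.2588 | (6,2) | tMaxX 0.4348 tMaxY 0.5796 | tΔX 1.0353 tΔY 3.8637
    t=0.4348 [x] (7,2)
    t=0.5796 [y] (7,3)
    t=1.4701 [x] (8,3)
    t=2.5054 [x] (9,3) — stop
  → r_7 = 2.5054

ranges = [3.2611, 4.3000, 0.6005, 0.9815, 0.8800, 1.7000, 2.5054]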